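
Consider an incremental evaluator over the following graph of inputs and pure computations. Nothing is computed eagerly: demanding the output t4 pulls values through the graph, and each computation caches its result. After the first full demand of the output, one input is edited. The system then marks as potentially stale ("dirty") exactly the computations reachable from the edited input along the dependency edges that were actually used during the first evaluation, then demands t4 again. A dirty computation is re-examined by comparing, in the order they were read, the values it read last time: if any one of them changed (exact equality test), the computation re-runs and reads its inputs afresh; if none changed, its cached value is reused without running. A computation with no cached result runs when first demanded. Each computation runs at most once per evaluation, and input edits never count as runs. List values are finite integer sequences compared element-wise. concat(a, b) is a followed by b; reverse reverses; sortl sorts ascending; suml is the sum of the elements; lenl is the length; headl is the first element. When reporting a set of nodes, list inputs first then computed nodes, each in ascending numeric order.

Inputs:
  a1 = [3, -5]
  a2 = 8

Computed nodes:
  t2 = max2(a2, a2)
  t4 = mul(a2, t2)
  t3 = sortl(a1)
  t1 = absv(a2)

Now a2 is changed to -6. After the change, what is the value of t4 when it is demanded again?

Initial pass — values computed on the first demand:
  t2 = max2(8, 8) = 8
  t4 = mul(8, 8) = 64

Second demand — change propagation:
  t2: re-runs because a2 8->-6; a2 8->-6; new result -6.
  t4: re-runs because a2 8->-6; t2 8->-6; new result 36.

t4 now evaluates to 36.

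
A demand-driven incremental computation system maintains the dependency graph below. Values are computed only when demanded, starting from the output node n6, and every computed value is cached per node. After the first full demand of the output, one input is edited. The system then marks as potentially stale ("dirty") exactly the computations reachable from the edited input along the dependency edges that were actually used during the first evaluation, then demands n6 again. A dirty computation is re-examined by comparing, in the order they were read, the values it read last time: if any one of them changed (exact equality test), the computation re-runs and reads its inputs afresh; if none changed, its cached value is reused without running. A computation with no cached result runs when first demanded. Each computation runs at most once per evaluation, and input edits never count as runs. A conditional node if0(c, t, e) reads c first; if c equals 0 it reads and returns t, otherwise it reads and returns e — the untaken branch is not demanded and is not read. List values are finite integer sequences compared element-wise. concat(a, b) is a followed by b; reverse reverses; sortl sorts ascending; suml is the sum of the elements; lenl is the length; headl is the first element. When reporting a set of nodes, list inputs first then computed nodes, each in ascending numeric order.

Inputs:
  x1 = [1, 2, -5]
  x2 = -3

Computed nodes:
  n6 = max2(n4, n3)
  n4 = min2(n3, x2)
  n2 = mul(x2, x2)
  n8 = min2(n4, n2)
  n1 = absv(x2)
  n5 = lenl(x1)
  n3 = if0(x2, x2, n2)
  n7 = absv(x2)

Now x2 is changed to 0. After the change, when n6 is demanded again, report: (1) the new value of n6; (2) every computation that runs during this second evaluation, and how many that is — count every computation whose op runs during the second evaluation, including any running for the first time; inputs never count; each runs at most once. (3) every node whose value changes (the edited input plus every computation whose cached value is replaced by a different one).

First evaluation (everything demanded from the output):
  n2 = mul(-3, -3) = 9
  n3 = if0(x2=-3 -> else branch n2) = 9
  n4 = min2(9, -3) = -3
  n6 = max2(-3, 9) = 9

Propagation after the edit:
  n2: marked dirty but never re-examined — demand shifted away from it.
  n3: runs — x2 -3->0; result 0.
  n4: runs — n3 9->0; x2 -3->0; result 0.
  n6: runs — n4 -3->0; n3 9->0; result 0.

Key observation: a condition flipped, so demand moved to the other branch — n2 is never re-examined.

New value of n6: 0.
Computations that run: n3, n4, n6 — 3 in total.
Values that change: x2, n3, n4, n6.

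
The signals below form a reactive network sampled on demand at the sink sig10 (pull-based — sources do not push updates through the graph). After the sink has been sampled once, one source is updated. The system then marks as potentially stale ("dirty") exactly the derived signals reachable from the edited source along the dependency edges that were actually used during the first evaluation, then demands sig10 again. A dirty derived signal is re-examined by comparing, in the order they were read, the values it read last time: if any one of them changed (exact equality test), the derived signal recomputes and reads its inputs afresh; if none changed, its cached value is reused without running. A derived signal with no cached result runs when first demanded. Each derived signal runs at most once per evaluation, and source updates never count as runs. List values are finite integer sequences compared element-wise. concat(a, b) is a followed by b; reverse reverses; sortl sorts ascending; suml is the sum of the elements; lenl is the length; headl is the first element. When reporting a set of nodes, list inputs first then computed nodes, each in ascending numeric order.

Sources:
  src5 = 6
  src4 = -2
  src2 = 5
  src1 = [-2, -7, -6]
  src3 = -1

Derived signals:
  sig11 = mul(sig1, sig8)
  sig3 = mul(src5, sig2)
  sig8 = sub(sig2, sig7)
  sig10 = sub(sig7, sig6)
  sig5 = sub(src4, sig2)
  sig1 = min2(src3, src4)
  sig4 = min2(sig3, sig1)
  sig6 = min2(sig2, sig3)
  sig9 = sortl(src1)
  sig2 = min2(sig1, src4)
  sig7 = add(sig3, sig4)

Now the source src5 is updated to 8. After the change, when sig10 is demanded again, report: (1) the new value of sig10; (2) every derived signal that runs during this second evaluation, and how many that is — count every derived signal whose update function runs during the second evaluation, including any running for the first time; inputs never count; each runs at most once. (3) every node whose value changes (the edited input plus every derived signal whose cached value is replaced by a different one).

Initial pass — values computed on the first demand:
  sig1 = min2(-1, -2) = -2
  sig2 = min2(-2, -2) = -2
  sig3 = mul(6, -2) = -12
  sig4 = min2(-12, -2) = -12
  sig6 = min2(-2, -12) = -12
  sig7 = add(-12, -12) = -24
  sig10 = sub(-24, -12) = -12

Second demand — change propagation:
  sig3: re-runs because src5 6->8; new result -16.
  sig4: re-runs because sig3 -12->-16; new result -16.
  sig6: re-runs because sig3 -12->-16; new result -16.
  sig7: re-runs because sig3 -12->-16; sig4 -12->-16; new result -32.
  sig10: re-runs because sig7 -24->-32; sig6 -12->-16; new result -16.

sig10 now evaluates to -16.
Run set: sig3, sig4, sig6, sig7, sig10 (5 run).
Changed values: src5, sig3, sig4, sig6, sig7, sig10.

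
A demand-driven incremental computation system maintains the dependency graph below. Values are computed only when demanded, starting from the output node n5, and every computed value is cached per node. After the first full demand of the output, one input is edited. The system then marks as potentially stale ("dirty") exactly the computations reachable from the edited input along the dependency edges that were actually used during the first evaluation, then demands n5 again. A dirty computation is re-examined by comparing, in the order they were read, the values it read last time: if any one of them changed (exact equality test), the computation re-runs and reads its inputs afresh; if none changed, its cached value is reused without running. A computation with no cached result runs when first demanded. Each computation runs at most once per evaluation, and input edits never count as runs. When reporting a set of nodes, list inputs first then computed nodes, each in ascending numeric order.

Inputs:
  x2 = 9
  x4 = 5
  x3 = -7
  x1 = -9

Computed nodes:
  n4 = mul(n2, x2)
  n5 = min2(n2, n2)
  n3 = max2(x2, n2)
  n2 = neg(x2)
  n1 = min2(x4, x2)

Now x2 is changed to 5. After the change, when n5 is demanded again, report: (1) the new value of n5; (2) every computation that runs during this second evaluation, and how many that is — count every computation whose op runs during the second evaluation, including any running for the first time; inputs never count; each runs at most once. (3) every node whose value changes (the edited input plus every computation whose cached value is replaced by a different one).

New value of n5: -5.
Computations that run: n2, n5 — 2 in total.
Values that change: x2, n2, n5.

First evaluation (everything demanded from the output):
  n2 = neg(9) = -9
  n5 = min2(-9, -9) = -9

Propagation after the edit:
  n2: runs — x2 9->5; result -5.
  n5: runs — n2 -9->-5; n2 -9->-5; result -5.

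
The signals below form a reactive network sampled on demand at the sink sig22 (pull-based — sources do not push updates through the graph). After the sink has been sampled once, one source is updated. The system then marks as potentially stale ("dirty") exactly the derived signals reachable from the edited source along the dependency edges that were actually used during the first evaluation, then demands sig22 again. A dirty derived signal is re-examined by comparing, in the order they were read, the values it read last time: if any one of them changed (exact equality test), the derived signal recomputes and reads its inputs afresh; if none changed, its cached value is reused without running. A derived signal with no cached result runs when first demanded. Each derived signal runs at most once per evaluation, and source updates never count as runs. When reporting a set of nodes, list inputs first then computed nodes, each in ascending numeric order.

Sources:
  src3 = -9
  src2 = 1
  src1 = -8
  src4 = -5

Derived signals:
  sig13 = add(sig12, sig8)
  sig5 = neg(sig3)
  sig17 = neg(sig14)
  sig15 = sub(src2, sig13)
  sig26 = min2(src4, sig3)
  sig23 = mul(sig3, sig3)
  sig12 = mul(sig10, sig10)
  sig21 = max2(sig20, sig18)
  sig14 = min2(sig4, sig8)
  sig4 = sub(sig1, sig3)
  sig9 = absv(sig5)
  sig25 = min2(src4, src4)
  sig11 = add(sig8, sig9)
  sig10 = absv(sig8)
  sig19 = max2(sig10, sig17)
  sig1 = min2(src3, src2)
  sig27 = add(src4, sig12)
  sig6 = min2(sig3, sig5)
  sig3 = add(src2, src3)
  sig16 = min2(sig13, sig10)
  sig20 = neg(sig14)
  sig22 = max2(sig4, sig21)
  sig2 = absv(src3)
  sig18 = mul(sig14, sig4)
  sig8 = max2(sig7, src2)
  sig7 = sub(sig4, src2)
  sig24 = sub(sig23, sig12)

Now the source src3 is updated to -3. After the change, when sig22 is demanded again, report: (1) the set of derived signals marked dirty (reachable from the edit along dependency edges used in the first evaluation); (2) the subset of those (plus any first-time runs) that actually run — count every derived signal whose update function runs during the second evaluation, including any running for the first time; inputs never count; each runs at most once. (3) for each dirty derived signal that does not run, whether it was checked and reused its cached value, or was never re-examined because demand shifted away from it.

Dirty set: sig1, sig3, sig4, sig7, sig8, sig14, sig18, sig20, sig21, sig22.
Run set: sig1, sig3, sig4 (3 run).
Re-examined without running (cache reused): sig7, sig8, sig14, sig18, sig20, sig21, sig22.
The important point: sig4 recomputes to an identical value, and the output ends up unchanged.

Initial pass — values computed on the first demand:
  sig1 = min2(-9, 1) = -9
  sig3 = add(1, -9) = -8
  sig4 = sub(-9, -8) = -1
  sig7 = sub(-1, 1) = -2
  sig8 = max2(-2, 1) = 1
  sig14 = min2(-1, 1) = -1
  sig18 = mul(-1, -1) = 1
  sig20 = neg(-1) = 1
  sig21 = max2(1, 1) = 1
  sig22 = max2(-1, 1) = 1

Second demand — change propagation:
  sig1: re-runs because src3 -9->-3; new result -3.
  sig3: re-runs because src3 -9->-3; new result -2.
  sig4: re-runs because sig1 -9->-3; sig3 -8->-2; new result -1 (unchanged).
  sig7: re-examined; everything it read last time is the same (sig4 unchanged, src2 unchanged) — cache -2 kept, no run.
  sig8: re-examined; everything it read last time is the same (sig7 unchanged, src2 unchanged) — cache 1 kept, no run.
  sig14: re-examined; everything it read last time is the same (sig4 unchanged, sig8 unchanged) — cache -1 kept, no run.
  sig18: re-examined; everything it read last time is the same (sig14 unchanged, sig4 unchanged) — cache 1 kept, no run.
  sig20: re-examined; everything it read last time is the same (sig14 unchanged) — cache 1 kept, no run.
  sig21: re-examined; everything it read last time is the same (sig20 unchanged, sig18 unchanged) — cache 1 kept, no run.
  sig22: re-examined; everything it read last time is the same (sig4 unchanged, sig21 unchanged) — cache 1 kept, no run.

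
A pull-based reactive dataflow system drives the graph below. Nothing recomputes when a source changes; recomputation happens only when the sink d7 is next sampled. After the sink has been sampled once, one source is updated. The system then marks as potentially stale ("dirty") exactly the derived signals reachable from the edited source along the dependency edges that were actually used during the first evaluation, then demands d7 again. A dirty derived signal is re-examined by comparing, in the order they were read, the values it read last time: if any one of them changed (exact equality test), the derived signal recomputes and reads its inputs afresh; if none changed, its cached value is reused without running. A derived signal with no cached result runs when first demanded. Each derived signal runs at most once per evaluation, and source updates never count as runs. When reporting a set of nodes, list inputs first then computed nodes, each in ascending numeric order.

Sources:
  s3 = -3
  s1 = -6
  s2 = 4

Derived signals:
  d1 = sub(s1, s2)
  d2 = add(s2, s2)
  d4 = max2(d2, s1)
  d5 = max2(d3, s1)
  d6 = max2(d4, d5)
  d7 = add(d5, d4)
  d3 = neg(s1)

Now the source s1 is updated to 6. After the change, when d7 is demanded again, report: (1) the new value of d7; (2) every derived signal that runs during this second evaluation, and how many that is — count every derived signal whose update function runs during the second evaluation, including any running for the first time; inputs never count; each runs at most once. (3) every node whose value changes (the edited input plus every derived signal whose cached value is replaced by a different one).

First evaluation (everything demanded from the output):
  d2 = add(4, 4) = 8
  d3 = neg(-6) = 6
  d4 = max2(8, -6) = 8
  d5 = max2(6, -6) = 6
  d7 = add(6, 8) = 14

Propagation after the edit:
  d3: runs — s1 -6->6; result -6.
  d4: runs — s1 -6->6; result 8 (same value as before).
  d5: runs — d3 6->-6; s1 -6->6; result 6 (same value as before).
  d7: checked — values it read are unchanged (d5 unchanged, d4 unchanged); reused cached 14 without running.

Key observation: the cutoff stops propagation at d7 — its inputs' values are unchanged, so it reuses its cache.

New value of d7: 14.
Derived signals that run: d3, d4, d5 — 3 in total.
Values that change: s1, d3.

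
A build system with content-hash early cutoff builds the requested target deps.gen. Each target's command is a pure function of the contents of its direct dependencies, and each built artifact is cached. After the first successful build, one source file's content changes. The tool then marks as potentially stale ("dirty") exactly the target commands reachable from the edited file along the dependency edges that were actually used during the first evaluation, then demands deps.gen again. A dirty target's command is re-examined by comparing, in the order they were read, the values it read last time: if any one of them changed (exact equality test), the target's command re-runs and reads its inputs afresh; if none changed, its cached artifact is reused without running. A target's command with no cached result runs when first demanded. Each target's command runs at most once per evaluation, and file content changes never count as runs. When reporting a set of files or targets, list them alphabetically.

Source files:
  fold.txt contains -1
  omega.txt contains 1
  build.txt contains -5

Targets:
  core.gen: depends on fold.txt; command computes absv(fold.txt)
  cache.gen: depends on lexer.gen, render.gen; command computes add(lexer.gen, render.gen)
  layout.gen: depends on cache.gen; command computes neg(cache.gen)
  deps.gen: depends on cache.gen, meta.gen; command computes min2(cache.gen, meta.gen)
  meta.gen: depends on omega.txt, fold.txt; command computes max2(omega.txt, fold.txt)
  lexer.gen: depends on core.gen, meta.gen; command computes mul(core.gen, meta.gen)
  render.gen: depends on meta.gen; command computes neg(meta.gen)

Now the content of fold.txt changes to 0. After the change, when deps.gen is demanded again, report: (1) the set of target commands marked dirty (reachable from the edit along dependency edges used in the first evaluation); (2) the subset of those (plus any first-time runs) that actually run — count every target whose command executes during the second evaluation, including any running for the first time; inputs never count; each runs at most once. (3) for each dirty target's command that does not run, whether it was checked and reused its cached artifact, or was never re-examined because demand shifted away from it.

Marked dirty: cache.gen, core.gen, deps.gen, lexer.gen, meta.gen, render.gen.
Target commands that run: cache.gen, core.gen, deps.gen, lexer.gen, meta.gen — 5 in total.
Checked but reused from cache: render.gen.
Key observation: the cutoff stops propagation at render.gen — its inputs' values are unchanged, so it reuses its cache.

First evaluation (everything demanded from the output):
  core.gen = absv(-1) = 1
  meta.gen = max2(1, -1) = 1
  lexer.gen = mul(1, 1) = 1
  render.gen = neg(1) = -1
  cache.gen = add(1, -1) = 0
  deps.gen = min2(0, 1) = 0

Propagation after the edit:
  core.gen: runs — fold.txt -1->0; result 0.
  meta.gen: runs — fold.txt -1->0; result 1 (same value as before).
  lexer.gen: runs — core.gen 1->0; result 0.
  render.gen: checked — values it read are unchanged (meta.gen unchanged); reused cached -1 without running.
  cache.gen: runs — lexer.gen 1->0; result -1.
  deps.gen: runs — cache.gen 0->-1; result -1.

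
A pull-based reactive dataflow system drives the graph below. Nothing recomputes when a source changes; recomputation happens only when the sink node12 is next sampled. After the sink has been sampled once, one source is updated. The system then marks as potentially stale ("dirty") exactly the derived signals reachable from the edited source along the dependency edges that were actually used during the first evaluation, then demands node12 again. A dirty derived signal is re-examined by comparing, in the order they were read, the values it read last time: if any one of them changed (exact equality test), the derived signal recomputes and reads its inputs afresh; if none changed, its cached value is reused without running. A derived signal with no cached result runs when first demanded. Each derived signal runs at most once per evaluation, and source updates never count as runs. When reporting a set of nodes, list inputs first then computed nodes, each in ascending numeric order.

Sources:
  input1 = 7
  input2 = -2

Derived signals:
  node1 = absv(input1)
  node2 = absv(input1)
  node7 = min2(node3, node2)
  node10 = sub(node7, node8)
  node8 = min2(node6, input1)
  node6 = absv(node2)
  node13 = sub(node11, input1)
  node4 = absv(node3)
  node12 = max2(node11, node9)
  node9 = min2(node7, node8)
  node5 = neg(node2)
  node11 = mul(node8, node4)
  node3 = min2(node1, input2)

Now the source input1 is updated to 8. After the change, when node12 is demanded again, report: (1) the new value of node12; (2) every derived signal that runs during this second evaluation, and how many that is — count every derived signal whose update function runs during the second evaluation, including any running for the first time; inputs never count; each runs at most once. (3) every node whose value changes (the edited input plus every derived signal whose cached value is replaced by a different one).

New value of node12: 16.
Derived signals that run: node1, node2, node3, node6, node7, node8, node9, node11, node12 — 9 in total.
Values that change: input1, node1, node2, node6, node8, node11, node12.
Key observation: the cutoff stops propagation at node4 — its inputs' values are unchanged, so it reuses its cache.

First evaluation (everything demanded from the output):
  node1 = absv(7) = 7
  node2 = absv(7) = 7
  node3 = min2(7, -2) = -2
  node4 = absv(-2) = 2
  node6 = absv(7) = 7
  node7 = min2(-2, 7) = -2
  node8 = min2(7, 7) = 7
  node9 = min2(-2, 7) = -2
  node11 = mul(7, 2) = 14
  node12 = max2(14, -2) = 14

Propagation after the edit:
  node1: runs — input1 7->8; result 8.
  node2: runs — input1 7->8; result 8.
  node3: runs — node1 7->8; result -2 (same value as before).
  node4: checked — values it read are unchanged (node3 unchanged); reused cached 2 without running.
  node6: runs — node2 7->8; result 8.
  node7: runs — node2 7->8; result -2 (same value as before).
  node8: runs — node6 7->8; input1 7->8; result 8.
  node9: runs — node8 7->8; result -2 (same value as before).
  node11: runs — node8 7->8; result 16.
  node12: runs — node11 14->16; result 16.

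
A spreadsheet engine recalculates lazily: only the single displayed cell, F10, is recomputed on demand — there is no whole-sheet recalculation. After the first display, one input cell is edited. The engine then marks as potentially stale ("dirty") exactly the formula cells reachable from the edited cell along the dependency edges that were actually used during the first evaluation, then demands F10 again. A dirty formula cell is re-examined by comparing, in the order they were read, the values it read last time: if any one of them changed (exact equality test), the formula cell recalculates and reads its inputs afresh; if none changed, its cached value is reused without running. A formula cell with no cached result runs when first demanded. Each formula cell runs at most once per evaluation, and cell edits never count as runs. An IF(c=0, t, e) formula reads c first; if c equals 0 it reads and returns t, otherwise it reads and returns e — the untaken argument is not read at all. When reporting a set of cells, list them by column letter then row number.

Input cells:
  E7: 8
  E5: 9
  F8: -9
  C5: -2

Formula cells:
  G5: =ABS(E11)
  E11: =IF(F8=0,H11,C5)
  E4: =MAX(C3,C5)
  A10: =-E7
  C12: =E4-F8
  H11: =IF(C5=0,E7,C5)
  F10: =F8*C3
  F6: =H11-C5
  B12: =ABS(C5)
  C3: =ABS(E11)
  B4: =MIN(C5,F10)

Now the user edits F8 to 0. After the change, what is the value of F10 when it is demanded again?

New value of F10: 0.
Key observation: a condition flipped, so demand reaches new nodes — H11 runs for the first time.

First evaluation (everything demanded from the output):
  E11 = IF(F8=0: F8=-9 -> else branch C5) = -2
  C3 = ABS(-2) = 2
  F10 = -9 * 2 = -18

Propagation after the edit:
  H11: demanded for the first time — runs, produces -2.
  E11: runs — F8 -9->0; result -2 (same value as before).
  C3: checked — values it read are unchanged (E11 unchanged); reused cached 2 without running.
  F10: runs — F8 -9->0; result 0.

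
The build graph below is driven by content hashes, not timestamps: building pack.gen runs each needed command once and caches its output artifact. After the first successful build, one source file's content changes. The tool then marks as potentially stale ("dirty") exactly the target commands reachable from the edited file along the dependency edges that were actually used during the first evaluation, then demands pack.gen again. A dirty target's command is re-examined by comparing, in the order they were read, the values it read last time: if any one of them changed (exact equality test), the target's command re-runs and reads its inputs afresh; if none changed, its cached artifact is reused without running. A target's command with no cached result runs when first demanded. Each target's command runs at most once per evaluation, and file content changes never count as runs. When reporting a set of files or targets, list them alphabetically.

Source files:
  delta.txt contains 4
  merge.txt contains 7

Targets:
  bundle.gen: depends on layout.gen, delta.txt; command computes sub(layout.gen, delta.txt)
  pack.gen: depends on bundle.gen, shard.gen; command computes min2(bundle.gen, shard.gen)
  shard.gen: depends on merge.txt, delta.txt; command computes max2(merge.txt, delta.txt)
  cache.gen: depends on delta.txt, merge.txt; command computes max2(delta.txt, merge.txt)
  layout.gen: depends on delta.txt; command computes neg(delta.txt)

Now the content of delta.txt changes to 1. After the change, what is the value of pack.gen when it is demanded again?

pack.gen now evaluates to -2.

Initial pass — values computed on the first demand:
  layout.gen = neg(4) = -4
  bundle.gen = sub(-4, 4) = -8
  shard.gen = max2(7, 4) = 7
  pack.gen = min2(-8, 7) = -8

Second demand — change propagation:
  layout.gen: re-runs because delta.txt 4->1; new result -1.
  bundle.gen: re-runs because layout.gen -4->-1; delta.txt 4->1; new result -2.
  shard.gen: re-runs because delta.txt 4->1; new result 7 (unchanged).
  pack.gen: re-runs because bundle.gen -8->-2; new result -2.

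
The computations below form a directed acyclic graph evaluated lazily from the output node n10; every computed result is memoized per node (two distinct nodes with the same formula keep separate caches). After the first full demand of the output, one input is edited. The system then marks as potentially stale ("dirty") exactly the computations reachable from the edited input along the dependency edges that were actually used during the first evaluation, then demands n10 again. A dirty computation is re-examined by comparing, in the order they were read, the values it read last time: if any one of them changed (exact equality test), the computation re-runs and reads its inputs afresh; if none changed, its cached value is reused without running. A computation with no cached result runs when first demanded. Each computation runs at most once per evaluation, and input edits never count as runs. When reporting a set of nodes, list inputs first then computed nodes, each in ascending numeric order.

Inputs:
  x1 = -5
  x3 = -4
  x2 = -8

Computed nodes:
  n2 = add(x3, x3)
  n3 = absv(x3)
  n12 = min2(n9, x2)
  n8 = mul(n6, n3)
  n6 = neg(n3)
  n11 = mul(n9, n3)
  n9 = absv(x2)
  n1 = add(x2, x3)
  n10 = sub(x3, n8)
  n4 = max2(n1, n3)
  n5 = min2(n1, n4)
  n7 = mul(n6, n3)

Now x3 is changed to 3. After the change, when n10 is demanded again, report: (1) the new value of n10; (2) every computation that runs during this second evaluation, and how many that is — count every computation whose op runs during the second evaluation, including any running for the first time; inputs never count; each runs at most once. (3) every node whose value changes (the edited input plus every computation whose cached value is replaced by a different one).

First demand of the output computes:
  n3 = absv(-4) = 4
  n6 = neg(4) = -4
  n8 = mul(-4, 4) = -16
  n10 = sub(-4, -16) = 12

After the edit, cleaning proceeds:
  n3: a read changed (x3 -4->3) — executes, giving 3.
  n6: a read changed (n3 4->3) — executes, giving -3.
  n8: a read changed (n6 -4->-3; n3 4->3) — executes, giving -9.
  n10: a read changed (x3 -4->3; n8 -16->-9) — executes, giving 12 — identical to its old value.

Demanding n10 again yields 12.
4 computations run: n3, n6, n8, n10.
The nodes whose values change: x3, n3, n6, n8.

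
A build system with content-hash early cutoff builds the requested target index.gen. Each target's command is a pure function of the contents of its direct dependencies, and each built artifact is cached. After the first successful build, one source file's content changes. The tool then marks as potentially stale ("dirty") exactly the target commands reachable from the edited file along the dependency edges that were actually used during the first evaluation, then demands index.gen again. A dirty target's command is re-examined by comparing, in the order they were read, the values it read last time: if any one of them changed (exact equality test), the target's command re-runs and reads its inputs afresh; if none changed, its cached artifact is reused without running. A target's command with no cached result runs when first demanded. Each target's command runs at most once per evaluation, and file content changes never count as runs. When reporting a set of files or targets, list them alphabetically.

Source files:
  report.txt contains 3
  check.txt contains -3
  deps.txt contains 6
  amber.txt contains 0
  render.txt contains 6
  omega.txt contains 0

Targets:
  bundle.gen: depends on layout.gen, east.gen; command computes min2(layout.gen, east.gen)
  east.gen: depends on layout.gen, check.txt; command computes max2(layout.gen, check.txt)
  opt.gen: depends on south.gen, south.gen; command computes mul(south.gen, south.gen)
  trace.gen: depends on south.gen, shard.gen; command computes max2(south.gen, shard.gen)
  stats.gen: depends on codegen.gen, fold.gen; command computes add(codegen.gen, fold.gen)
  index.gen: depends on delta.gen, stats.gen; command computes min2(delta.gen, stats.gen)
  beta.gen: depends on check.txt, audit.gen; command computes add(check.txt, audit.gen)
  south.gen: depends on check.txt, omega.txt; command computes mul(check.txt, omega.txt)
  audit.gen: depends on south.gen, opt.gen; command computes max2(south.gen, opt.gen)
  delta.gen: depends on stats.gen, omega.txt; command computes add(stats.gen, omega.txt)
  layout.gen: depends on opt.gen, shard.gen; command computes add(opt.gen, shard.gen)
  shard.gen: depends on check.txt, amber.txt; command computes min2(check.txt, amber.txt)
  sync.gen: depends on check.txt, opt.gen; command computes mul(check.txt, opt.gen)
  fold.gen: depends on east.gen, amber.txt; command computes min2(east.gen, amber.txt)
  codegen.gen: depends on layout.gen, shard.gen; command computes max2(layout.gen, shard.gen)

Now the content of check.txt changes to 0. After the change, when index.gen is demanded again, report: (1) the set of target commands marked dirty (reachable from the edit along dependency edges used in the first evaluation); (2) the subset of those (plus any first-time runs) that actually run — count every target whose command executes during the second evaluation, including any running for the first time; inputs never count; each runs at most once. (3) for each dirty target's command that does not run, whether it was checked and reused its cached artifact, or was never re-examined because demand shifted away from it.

Marked dirty: codegen.gen, delta.gen, east.gen, fold.gen, index.gen, layout.gen, opt.gen, shard.gen, south.gen, stats.gen.
Target commands that run: codegen.gen, delta.gen, east.gen, fold.gen, index.gen, layout.gen, shard.gen, south.gen, stats.gen — 9 in total.
Checked but reused from cache: opt.gen.
Key observation: the cutoff stops propagation at opt.gen — its inputs' values are unchanged, so it reuses its cache.

First evaluation (everything demanded from the output):
  shard.gen = min2(-3, 0) = -3
  south.gen = mul(-3, 0) = 0
  opt.gen = mul(0, 0) = 0
  layout.gen = add(0, -3) = -3
  codegen.gen = max2(-3, -3) = -3
  east.gen = max2(-3, -3) = -3
  fold.gen = min2(-3, 0) = -3
  stats.gen = add(-3, -3) = -6
  delta.gen = add(-6, 0) = -6
  index.gen = min2(-6, -6) = -6

Propagation after the edit:
  shard.gen: runs — check.txt -3->0; result 0.
  south.gen: runs — check.txt -3->0; result 0 (same value as before).
  opt.gen: checked — values it read are unchanged (south.gen unchanged, south.gen unchanged); reused cached 0 without running.
  layout.gen: runs — shard.gen -3->0; result 0.
  codegen.gen: runs — layout.gen -3->0; shard.gen -3->0; result 0.
  east.gen: runs — layout.gen -3->0; check.txt -3->0; result 0.
  fold.gen: runs — east.gen -3->0; result 0.
  stats.gen: runs — codegen.gen -3->0; fold.gen -3->0; result 0.
  delta.gen: runs — stats.gen -6->0; result 0.
  index.gen: runs — delta.gen -6->0; stats.gen -6->0; result 0.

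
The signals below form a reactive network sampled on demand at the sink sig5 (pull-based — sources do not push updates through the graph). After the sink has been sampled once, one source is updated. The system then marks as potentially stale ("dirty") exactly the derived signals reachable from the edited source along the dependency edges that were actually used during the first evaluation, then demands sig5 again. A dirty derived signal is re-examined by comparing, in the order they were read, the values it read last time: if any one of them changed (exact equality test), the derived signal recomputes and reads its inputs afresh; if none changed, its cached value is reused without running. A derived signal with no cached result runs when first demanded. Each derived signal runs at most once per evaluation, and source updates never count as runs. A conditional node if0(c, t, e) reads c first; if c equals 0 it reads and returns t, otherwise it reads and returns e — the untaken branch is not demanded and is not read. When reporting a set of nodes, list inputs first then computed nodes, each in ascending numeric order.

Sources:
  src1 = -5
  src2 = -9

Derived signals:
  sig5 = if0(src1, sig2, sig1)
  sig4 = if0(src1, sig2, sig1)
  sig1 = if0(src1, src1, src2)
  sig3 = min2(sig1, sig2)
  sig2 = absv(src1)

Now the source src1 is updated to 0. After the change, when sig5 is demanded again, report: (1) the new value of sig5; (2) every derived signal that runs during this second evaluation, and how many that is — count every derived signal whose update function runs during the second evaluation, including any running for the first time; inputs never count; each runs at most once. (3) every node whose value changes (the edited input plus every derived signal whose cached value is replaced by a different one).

sig5 now evaluates to 0.
Run set: sig2, sig5 (2 run).
Changed values: src1, sig5.
The important point: the flipped condition redirects demand; sig1 is left stale, never re-checked.

Initial pass — values computed on the first demand:
  sig1 = if0(src1=-5 -> else branch src2) = -9
  sig5 = if0(src1=-5 -> else branch sig1) = -9

Second demand — change propagation:
  sig1: dirty yet unreached — the second evaluation never asks for it.
  sig2: newly demanded (no cache) — executes and yields 0.
  sig5: re-runs because src1 -5->0; new result 0.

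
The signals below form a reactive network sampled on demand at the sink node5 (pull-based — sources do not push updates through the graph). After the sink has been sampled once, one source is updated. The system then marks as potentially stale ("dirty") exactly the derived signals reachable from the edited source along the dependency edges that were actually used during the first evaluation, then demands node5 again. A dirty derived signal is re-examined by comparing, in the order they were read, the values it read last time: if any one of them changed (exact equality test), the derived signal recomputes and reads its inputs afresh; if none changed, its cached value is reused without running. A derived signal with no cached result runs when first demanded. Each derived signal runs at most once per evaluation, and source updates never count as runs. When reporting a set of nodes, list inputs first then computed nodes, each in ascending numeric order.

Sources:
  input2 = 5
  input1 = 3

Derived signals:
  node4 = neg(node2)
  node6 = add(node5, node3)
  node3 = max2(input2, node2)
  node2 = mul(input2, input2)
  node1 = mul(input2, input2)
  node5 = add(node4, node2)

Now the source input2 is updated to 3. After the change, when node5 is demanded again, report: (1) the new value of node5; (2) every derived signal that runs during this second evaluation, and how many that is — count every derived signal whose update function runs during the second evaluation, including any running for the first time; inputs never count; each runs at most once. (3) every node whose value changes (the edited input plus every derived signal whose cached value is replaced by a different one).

node5 now evaluates to 0.
Run set: node2, node4, node5 (3 run).
Changed values: input2, node2, node4.

Initial pass — values computed on the first demand:
  node2 = mul(5, 5) = 25
  node4 = neg(25) = -25
  node5 = add(-25, 25) = 0

Second demand — change propagation:
  node2: re-runs because input2 5->3; input2 5->3; new result 9.
  node4: re-runs because node2 25->9; new result -9.
  node5: re-runs because node4 -25->-9; node2 25->9; new result 0 (unchanged).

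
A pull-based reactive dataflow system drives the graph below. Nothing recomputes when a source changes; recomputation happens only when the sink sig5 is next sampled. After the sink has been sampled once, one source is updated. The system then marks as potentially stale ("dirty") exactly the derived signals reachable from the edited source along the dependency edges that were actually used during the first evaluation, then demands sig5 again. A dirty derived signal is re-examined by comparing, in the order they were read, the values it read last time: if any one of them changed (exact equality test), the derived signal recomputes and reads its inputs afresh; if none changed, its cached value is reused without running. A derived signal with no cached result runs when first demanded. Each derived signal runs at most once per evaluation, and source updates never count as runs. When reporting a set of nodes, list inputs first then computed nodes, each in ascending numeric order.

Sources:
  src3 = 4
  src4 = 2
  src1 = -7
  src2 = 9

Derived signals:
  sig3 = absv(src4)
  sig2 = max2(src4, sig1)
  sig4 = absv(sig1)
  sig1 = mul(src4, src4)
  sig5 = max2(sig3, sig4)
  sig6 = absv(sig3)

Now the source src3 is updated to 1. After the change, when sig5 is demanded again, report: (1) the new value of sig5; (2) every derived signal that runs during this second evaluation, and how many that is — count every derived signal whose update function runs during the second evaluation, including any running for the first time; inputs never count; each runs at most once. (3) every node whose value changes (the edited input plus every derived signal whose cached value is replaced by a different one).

First evaluation (everything demanded from the output):
  sig1 = mul(2, 2) = 4
  sig3 = absv(2) = 2
  sig4 = absv(4) = 4
  sig5 = max2(2, 4) = 4

Propagation after the edit:
  src3 feeds no computation that the output demands — nothing is marked dirty and nothing runs.

Key observation: src3 is never demanded by the output, so the edit triggers no recomputation at all.

New value of sig5: 4.
Derived signals that run: none — 0 in total.
Values that change: src3.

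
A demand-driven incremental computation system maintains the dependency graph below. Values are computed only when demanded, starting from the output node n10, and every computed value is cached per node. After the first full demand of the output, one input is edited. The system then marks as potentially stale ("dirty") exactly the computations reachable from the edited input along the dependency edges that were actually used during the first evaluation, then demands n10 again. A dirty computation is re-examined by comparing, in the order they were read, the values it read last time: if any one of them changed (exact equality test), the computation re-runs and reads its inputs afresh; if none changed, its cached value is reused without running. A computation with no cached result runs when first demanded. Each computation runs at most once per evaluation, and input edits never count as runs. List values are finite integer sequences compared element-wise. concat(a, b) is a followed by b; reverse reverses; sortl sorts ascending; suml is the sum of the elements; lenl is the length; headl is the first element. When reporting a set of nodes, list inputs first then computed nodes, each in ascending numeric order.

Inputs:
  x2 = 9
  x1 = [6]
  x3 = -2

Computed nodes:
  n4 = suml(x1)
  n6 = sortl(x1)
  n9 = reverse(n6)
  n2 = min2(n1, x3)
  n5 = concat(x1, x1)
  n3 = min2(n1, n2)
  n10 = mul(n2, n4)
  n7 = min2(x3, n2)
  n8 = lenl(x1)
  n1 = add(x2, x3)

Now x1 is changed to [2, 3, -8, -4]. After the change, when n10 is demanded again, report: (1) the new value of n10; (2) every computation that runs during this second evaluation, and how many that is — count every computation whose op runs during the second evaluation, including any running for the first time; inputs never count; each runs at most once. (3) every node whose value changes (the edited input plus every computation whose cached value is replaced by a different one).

First evaluation (everything demanded from the output):
  n1 = add(9, -2) = 7
  n2 = min2(7, -2) = -2
  n4 = suml([6]) = 6
  n10 = mul(-2, 6) = -12

Propagation after the edit:
  n4: runs — x1 [6]->[2, 3, -8, -4]; result -7.
  n10: runs — n4 6->-7; result 14.

New value of n10: 14.
Computations that run: n4, n10 — 2 in total.
Values that change: x1, n4, n10.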